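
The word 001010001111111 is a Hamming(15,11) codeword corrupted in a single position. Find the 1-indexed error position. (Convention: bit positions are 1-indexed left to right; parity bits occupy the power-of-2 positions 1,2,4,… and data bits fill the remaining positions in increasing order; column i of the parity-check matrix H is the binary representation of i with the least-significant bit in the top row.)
Syndrome s = H · r^T (mod 2), r = 001010001111111:
  s[0] = (101010101010101)·(001010001111111) mod 2 = 0+0+1+0+1+0+0+0+1+0+1+0+1+0+1 mod 2 = 0
  s[1] = (011001100110011)·(001010001111111) mod 2 = 0+0+1+0+0+0+0+0+0+1+1+0+0+1+1 mod 2 = 1
  s[2] = (000111100001111)·(001010001111111) mod 2 = 0+0+0+0+1+0+0+0+0+0+0+1+1+1+1 mod 2 = 1
  s[3] = (000000011111111)·(001010001111111) mod 2 = 0+0+0+0+0+0+0+0+1+1+1+1+1+1+1 mod 2 = 1
Syndrome = 0111
Column i of H is the binary representation of i, so the syndrome is the binary index of the flipped bit.
Read s = 0111 with s[0] as LSB: 0·2^0 + 1·2^1 + 1·2^2 + 1·2^3 = 14.
Error is at bit position 14.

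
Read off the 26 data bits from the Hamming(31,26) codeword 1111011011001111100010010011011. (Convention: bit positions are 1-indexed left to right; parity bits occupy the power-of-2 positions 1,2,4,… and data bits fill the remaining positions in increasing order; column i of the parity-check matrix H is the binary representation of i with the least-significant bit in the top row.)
Parity bits occupy power-of-2 positions; data bits are at positions {3,5,6,7,9,10,11,12,13,14,15,17,18,19,20,21,22,23,24,25,26,27,28,29,30,31} (1-indexed).
Extract: c[3]=1 c[5]=0 c[6]=1 c[7]=1 c[9]=1 c[10]=1 c[11]=0 c[12]=0 c[13]=1 c[14]=1 c[15]=1 c[17]=1 c[18]=0 c[19]=0 c[20]=0 c[21]=1 c[22]=0 c[23]=0 c[24]=1 c[25]=0 c[26]=0 c[27]=1 c[28]=1 c[29]=0 c[30]=1 c[31]=1
Data = 10111100111100010010011011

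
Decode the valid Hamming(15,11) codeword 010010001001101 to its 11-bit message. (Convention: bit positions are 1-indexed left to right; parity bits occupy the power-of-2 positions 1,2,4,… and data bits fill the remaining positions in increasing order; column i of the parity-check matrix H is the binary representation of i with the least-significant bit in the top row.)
Parity bits occupy power-of-2 positions; data bits are at positions {3,5,6,7,9,10,11,12,13,14,15} (1-indexed).
Extract: c[3]=0 c[5]=1 c[6]=0 c[7]=0 c[9]=1 c[10]=0 c[11]=0 c[12]=1 c[13]=1 c[14]=0 c[15]=1
Data = 01001001101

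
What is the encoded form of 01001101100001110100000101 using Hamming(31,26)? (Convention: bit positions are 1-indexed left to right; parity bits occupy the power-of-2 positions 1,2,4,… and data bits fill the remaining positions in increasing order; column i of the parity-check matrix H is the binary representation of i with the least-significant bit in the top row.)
Codeword c = d · G (mod 2), d = 01001101100001110100000101:
  c[0] = d·G[:,0] = (01001101100001110100000101)·(11011010101101010101010101) mod 2 = 0+1+0+0+1+0+0+0+1+0+0+0+0+1+0+1+0+1+0+0+0+0+0+1+0+1 mod 2 = 0
  c[1] = d·G[:,1] = (01001101100001110100000101)·(10110110011011001100110011) mod 2 = 0+0+0+0+0+1+0+0+0+0+0+0+0+1+0+0+0+1+0+0+0+0+0+0+0+1 mod 2 = 0
  c[2] = d·G[:,2] = (01001101100001110100000101)·(10000000000000000000000000) mod 2 = 0+0+0+0+0+0+0+0+0+0+0+0+0+0+0+0+0+0+0+0+0+0+0+0+0+0 mod 2 = 0
  c[3] = d·G[:,3] = (01001101100001110100000101)·(01110001111000111100001111) mod 2 = 0+1+0+0+0+0+0+1+1+0+0+0+0+0+1+1+0+1+0+0+0+0+0+1+0+1 mod 2 = 0
  c[4] = d·G[:,4] = (01001101100001110100000101)·(01000000000000000000000000) mod 2 = 0+1+0+0+0+0+0+0+0+0+0+0+0+0+0+0+0+0+0+0+0+0+0+0+0+0 mod 2 = 1
  c[5] = d·G[:,5] = (01001101100001110100000101)·(00100000000000000000000000) mod 2 = 0+0+0+0+0+0+0+0+0+0+0+0+0+0+0+0+0+0+0+0+0+0+0+0+0+0 mod 2 = 0
  c[6] = d·G[:,6] = (01001101100001110100000101)·(00010000000000000000000000) mod 2 = 0+0+0+0+0+0+0+0+0+0+0+0+0+0+0+0+0+0+0+0+0+0+0+0+0+0 mod 2 = 0
  c[7] = d·G[:,7] = (01001101100001110100000101)·(00001111111000000011111111) mod 2 = 0+0+0+0+1+1+0+1+1+0+0+0+0+0+0+0+0+0+0+0+0+0+0+1+0+1 mod 2 = 0
  c[8] = d·G[:,8] = (01001101100001110100000101)·(00001000000000000000000000) mod 2 = 0+0+0+0+1+0+0+0+0+0+0+0+0+0+0+0+0+0+0+0+0+0+0+0+0+0 mod 2 = 1
  c[9] = d·G[:,9] = (01001101100001110100000101)·(00000100000000000000000000) mod 2 = 0+0+0+0+0+1+0+0+0+0+0+0+0+0+0+0+0+0+0+0+0+0+0+0+0+0 mod 2 = 1
  c[10] = d·G[:,10] = (01001101100001110100000101)·(00000010000000000000000000) mod 2 = 0+0+0+0+0+0+0+0+0+0+0+0+0+0+0+0+0+0+0+0+0+0+0+0+0+0 mod 2 = 0
  c[11] = d·G[:,11] = (01001101100001110100000101)·(00000001000000000000000000) mod 2 = 0+0+0+0+0+0+0+1+0+0+0+0+0+0+0+0+0+0+0+0+0+0+0+0+0+0 mod 2 = 1
  c[12] = d·G[:,12] = (01001101100001110100000101)·(00000000100000000000000000) mod 2 = 0+0+0+0+0+0+0+0+1+0+0+0+0+0+0+0+0+0+0+0+0+0+0+0+0+0 mod 2 = 1
  c[13] = d·G[:,13] = (01001101100001110100000101)·(00000000010000000000000000) mod 2 = 0+0+0+0+0+0+0+0+0+0+0+0+0+0+0+0+0+0+0+0+0+0+0+0+0+0 mod 2 = 0
  c[14] = d·G[:,14] = (01001101100001110100000101)·(00000000001000000000000000) mod 2 = 0+0+0+0+0+0+0+0+0+0+0+0+0+0+0+0+0+0+0+0+0+0+0+0+0+0 mod 2 = 0
  c[15] = d·G[:,15] = (01001101100001110100000101)·(00000000000111111111111111) mod 2 = 0+0+0+0+0+0+0+0+0+0+0+0+0+1+1+1+0+1+0+0+0+0+0+1+0+1 mod 2 = 0
  c[16] = d·G[:,16] = (01001101100001110100000101)·(00000000000100000000000000) mod 2 = 0+0+0+0+0+0+0+0+0+0+0+0+0+0+0+0+0+0+0+0+0+0+0+0+0+0 mod 2 = 0
  c[17] = d·G[:,17] = (01001101100001110100000101)·(00000000000010000000000000) mod 2 = 0+0+0+0+0+0+0+0+0+0+0+0+0+0+0+0+0+0+0+0+0+0+0+0+0+0 mod 2 = 0
  c[18] = d·G[:,18] = (01001101100001110100000101)·(00000000000001000000000000) mod 2 = 0+0+0+0+0+0+0+0+0+0+0+0+0+1+0+0+0+0+0+0+0+0+0+0+0+0 mod 2 = 1
  c[19] = d·G[:,19] = (01001101100001110100000101)·(00000000000000100000000000) mod 2 = 0+0+0+0+0+0+0+0+0+0+0+0+0+0+1+0+0+0+0+0+0+0+0+0+0+0 mod 2 = 1
  c[20] = d·G[:,20] = (01001101100001110100000101)·(00000000000000010000000000) mod 2 = 0+0+0+0+0+0+0+0+0+0+0+0+0+0+0+1+0+0+0+0+0+0+0+0+0+0 mod 2 = 1
  c[21] = d·G[:,21] = (01001101100001110100000101)·(00000000000000001000000000) mod 2 = 0+0+0+0+0+0+0+0+0+0+0+0+0+0+0+0+0+0+0+0+0+0+0+0+0+0 mod 2 = 0
  c[22] = d·G[:,22] = (01001101100001110100000101)·(00000000000000000100000000) mod 2 = 0+0+0+0+0+0+0+0+0+0+0+0+0+0+0+0+0+1+0+0+0+0+0+0+0+0 mod 2 = 1
  c[23] = d·G[:,23] = (01001101100001110100000101)·(00000000000000000010000000) mod 2 = 0+0+0+0+0+0+0+0+0+0+0+0+0+0+0+0+0+0+0+0+0+0+0+0+0+0 mod 2 = 0
  c[24] = d·G[:,24] = (01001101100001110100000101)·(00000000000000000001000000) mod 2 = 0+0+0+0+0+0+0+0+0+0+0+0+0+0+0+0+0+0+0+0+0+0+0+0+0+0 mod 2 = 0
  c[25] = d·G[:,25] = (01001101100001110100000101)·(00000000000000000000100000) mod 2 = 0+0+0+0+0+0+0+0+0+0+0+0+0+0+0+0+0+0+0+0+0+0+0+0+0+0 mod 2 = 0
  c[26] = d·G[:,26] = (01001101100001110100000101)·(00000000000000000000010000) mod 2 = 0+0+0+0+0+0+0+0+0+0+0+0+0+0+0+0+0+0+0+0+0+0+0+0+0+0 mod 2 = 0
  c[27] = d·G[:,27] = (01001101100001110100000101)·(00000000000000000000001000) mod 2 = 0+0+0+0+0+0+0+0+0+0+0+0+0+0+0+0+0+0+0+0+0+0+0+0+0+0 mod 2 = 0
  c[28] = d·G[:,28] = (01001101100001110100000101)·(00000000000000000000000100) mod 2 = 0+0+0+0+0+0+0+0+0+0+0+0+0+0+0+0+0+0+0+0+0+0+0+1+0+0 mod 2 = 1
  c[29] = d·G[:,29] = (01001101100001110100000101)·(00000000000000000000000010) mod 2 = 0+0+0+0+0+0+0+0+0+0+0+0+0+0+0+0+0+0+0+0+0+0+0+0+0+0 mod 2 = 0
  c[30] = d·G[:,30] = (01001101100001110100000101)·(00000000000000000000000001) mod 2 = 0+0+0+0+0+0+0+0+0+0+0+0+0+0+0+0+0+0+0+0+0+0+0+0+0+1 mod 2 = 1
Codeword = 0000100011011000001110100000101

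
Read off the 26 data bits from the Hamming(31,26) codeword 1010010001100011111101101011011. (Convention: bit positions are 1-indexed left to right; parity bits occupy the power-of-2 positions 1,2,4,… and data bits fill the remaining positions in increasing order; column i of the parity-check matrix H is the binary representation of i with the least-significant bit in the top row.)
Parity bits occupy power-of-2 positions; data bits are at positions {3,5,6,7,9,10,11,12,13,14,15,17,18,19,20,21,22,23,24,25,26,27,28,29,30,31} (1-indexed).
Extract: c[3]=1 c[5]=0 c[6]=1 c[7]=0 c[9]=0 c[10]=1 c[11]=1 c[12]=0 c[13]=0 c[14]=0 c[15]=1 c[17]=1 c[18]=1 c[19]=1 c[20]=1 c[21]=0 c[22]=1 c[23]=1 c[24]=0 c[25]=1 c[26]=0 c[27]=1 c[28]=1 c[29]=0 c[30]=1 c[31]=1
Data = 10100110001111101101011011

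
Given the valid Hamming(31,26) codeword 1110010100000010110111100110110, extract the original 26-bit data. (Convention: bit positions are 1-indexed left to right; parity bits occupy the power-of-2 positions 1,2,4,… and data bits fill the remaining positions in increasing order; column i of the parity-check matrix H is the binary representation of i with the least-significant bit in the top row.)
Parity bits occupy power-of-2 positions; data bits are at positions {3,5,6,7,9,10,11,12,13,14,15,17,18,19,20,21,22,23,24,25,26,27,28,29,30,31} (1-indexed).
Extract: c[3]=1 c[5]=0 c[6]=1 c[7]=0 c[9]=0 c[10]=0 c[11]=0 c[12]=0 c[13]=0 c[14]=0 c[15]=1 c[17]=1 c[18]=1 c[19]=0 c[20]=1 c[21]=1 c[22]=1 c[23]=1 c[24]=0 c[25]=0 c[26]=1 c[27]=1 c[28]=0 c[29]=1 c[30]=1 c[31]=0
Data = 10100000001110111100110110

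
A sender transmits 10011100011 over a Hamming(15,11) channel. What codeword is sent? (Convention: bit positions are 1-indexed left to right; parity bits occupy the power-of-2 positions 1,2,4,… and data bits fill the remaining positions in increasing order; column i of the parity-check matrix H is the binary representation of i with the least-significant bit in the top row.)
Codeword c = d · G (mod 2), d = 10011100011:
  c[0] = d·G[:,0] = (10011100011)·(11011010101) mod 2 = 1+0+0+1+1+0+0+0+0+0+1 mod 2 = 0
  c[1] = d·G[:,1] = (10011100011)·(10110110011) mod 2 = 1+0+0+1+0+1+0+0+0+1+1 mod 2 = 1
  c[2] = d·G[:,2] = (10011100011)·(10000000000) mod 2 = 1+0+0+0+0+0+0+0+0+0+0 mod 2 = 1
  c[3] = d·G[:,3] = (10011100011)·(01110001111) mod 2 = 0+0+0+1+0+0+0+0+0+1+1 mod 2 = 1
  c[4] = d·G[:,4] = (10011100011)·(01000000000) mod 2 = 0+0+0+0+0+0+0+0+0+0+0 mod 2 = 0
  c[5] = d·G[:,5] = (10011100011)·(00100000000) mod 2 = 0+0+0+0+0+0+0+0+0+0+0 mod 2 = 0
  c[6] = d·G[:,6] = (10011100011)·(00010000000) mod 2 = 0+0+0+1+0+0+0+0+0+0+0 mod 2 = 1
  c[7] = d·G[:,7] = (10011100011)·(00001111111) mod 2 = 0+0+0+0+1+1+0+0+0+1+1 mod 2 = 0
  c[8] = d·G[:,8] = (10011100011)·(00001000000) mod 2 = 0+0+0+0+1+0+0+0+0+0+0 mod 2 = 1
  c[9] = d·G[:,9] = (10011100011)·(00000100000) mod 2 = 0+0+0+0+0+1+0+0+0+0+0 mod 2 = 1
  c[10] = d·G[:,10] = (10011100011)·(00000010000) mod 2 = 0+0+0+0+0+0+0+0+0+0+0 mod 2 = 0
  c[11] = d·G[:,11] = (10011100011)·(00000001000) mod 2 = 0+0+0+0+0+0+0+0+0+0+0 mod 2 = 0
  c[12] = d·G[:,12] = (10011100011)·(00000000100) mod 2 = 0+0+0+0+0+0+0+0+0+0+0 mod 2 = 0
  c[13] = d·G[:,13] = (10011100011)·(00000000010) mod 2 = 0+0+0+0+0+0+0+0+0+1+0 mod 2 = 1
  c[14] = d·G[:,14] = (10011100011)·(00000000001) mod 2 = 0+0+0+0+0+0+0+0+0+0+1 mod 2 = 1
Codeword = 011100101100011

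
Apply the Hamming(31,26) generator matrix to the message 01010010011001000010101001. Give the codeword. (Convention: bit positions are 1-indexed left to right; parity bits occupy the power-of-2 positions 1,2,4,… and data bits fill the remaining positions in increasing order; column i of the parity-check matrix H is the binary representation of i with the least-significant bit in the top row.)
Codeword c = d · G (mod 2), d = 01010010011001000010101001:
  c[0] = d·G[:,0] = (01010010011001000010101001)·(11011010101101010101010101) mod 2 = 0+1+0+1+0+0+1+0+0+0+1+0+0+1+0+0+0+0+0+0+0+0+0+0+0+1 mod 2 = 0
  c[1] = d·G[:,1] = (01010010011001000010101001)·(10110110011011001100110011) mod 2 = 0+0+0+1+0+0+1+0+0+1+1+0+0+1+0+0+0+0+0+0+1+0+0+0+0+1 mod 2 = 1
  c[2] = d·G[:,2] = (01010010011001000010101001)·(10000000000000000000000000) mod 2 = 0+0+0+0+0+0+0+0+0+0+0+0+0+0+0+0+0+0+0+0+0+0+0+0+0+0 mod 2 = 0
  c[3] = d·G[:,3] = (01010010011001000010101001)·(01110001111000111100001111) mod 2 = 0+1+0+1+0+0+0+0+0+1+1+0+0+0+0+0+0+0+0+0+0+0+1+0+0+1 mod 2 = 0
  c[4] = d·G[:,4] = (01010010011001000010101001)·(01000000000000000000000000) mod 2 = 0+1+0+0+0+0+0+0+0+0+0+0+0+0+0+0+0+0+0+0+0+0+0+0+0+0 mod 2 = 1
  c[5] = d·G[:,5] = (01010010011001000010101001)·(00100000000000000000000000) mod 2 = 0+0+0+0+0+0+0+0+0+0+0+0+0+0+0+0+0+0+0+0+0+0+0+0+0+0 mod 2 = 0
  c[6] = d·G[:,6] = (01010010011001000010101001)·(00010000000000000000000000) mod 2 = 0+0+0+1+0+0+0+0+0+0+0+0+0+0+0+0+0+0+0+0+0+0+0+0+0+0 mod 2 = 1
  c[7] = d·G[:,7] = (01010010011001000010101001)·(00001111111000000011111111) mod 2 = 0+0+0+0+0+0+1+0+0+1+1+0+0+0+0+0+0+0+1+0+1+0+1+0+0+1 mod 2 = 1
  c[8] = d·G[:,8] = (01010010011001000010101001)·(00001000000000000000000000) mod 2 = 0+0+0+0+0+0+0+0+0+0+0+0+0+0+0+0+0+0+0+0+0+0+0+0+0+0 mod 2 = 0
  c[9] = d·G[:,9] = (01010010011001000010101001)·(00000100000000000000000000) mod 2 = 0+0+0+0+0+0+0+0+0+0+0+0+0+0+0+0+0+0+0+0+0+0+0+0+0+0 mod 2 = 0
  c[10] = d·G[:,10] = (01010010011001000010101001)·(00000010000000000000000000) mod 2 = 0+0+0+0+0+0+1+0+0+0+0+0+0+0+0+0+0+0+0+0+0+0+0+0+0+0 mod 2 = 1
  c[11] = d·G[:,11] = (01010010011001000010101001)·(00000001000000000000000000) mod 2 = 0+0+0+0+0+0+0+0+0+0+0+0+0+0+0+0+0+0+0+0+0+0+0+0+0+0 mod 2 = 0
  c[12] = d·G[:,12] = (01010010011001000010101001)·(00000000100000000000000000) mod 2 = 0+0+0+0+0+0+0+0+0+0+0+0+0+0+0+0+0+0+0+0+0+0+0+0+0+0 mod 2 = 0
  c[13] = d·G[:,13] = (01010010011001000010101001)·(00000000010000000000000000) mod 2 = 0+0+0+0+0+0+0+0+0+1+0+0+0+0+0+0+0+0+0+0+0+0+0+0+0+0 mod 2 = 1
  c[14] = d·G[:,14] = (01010010011001000010101001)·(00000000001000000000000000) mod 2 = 0+0+0+0+0+0+0+0+0+0+1+0+0+0+0+0+0+0+0+0+0+0+0+0+0+0 mod 2 = 1
  c[15] = d·G[:,15] = (01010010011001000010101001)·(00000000000111111111111111) mod 2 = 0+0+0+0+0+0+0+0+0+0+0+0+0+1+0+0+0+0+1+0+1+0+1+0+0+1 mod 2 = 1
  c[16] = d·G[:,16] = (01010010011001000010101001)·(00000000000100000000000000) mod 2 = 0+0+0+0+0+0+0+0+0+0+0+0+0+0+0+0+0+0+0+0+0+0+0+0+0+0 mod 2 = 0
  c[17] = d·G[:,17] = (01010010011001000010101001)·(00000000000010000000000000) mod 2 = 0+0+0+0+0+0+0+0+0+0+0+0+0+0+0+0+0+0+0+0+0+0+0+0+0+0 mod 2 = 0
  c[18] = d·G[:,18] = (01010010011001000010101001)·(00000000000001000000000000) mod 2 = 0+0+0+0+0+0+0+0+0+0+0+0+0+1+0+0+0+0+0+0+0+0+0+0+0+0 mod 2 = 1
  c[19] = d·G[:,19] = (01010010011001000010101001)·(00000000000000100000000000) mod 2 = 0+0+0+0+0+0+0+0+0+0+0+0+0+0+0+0+0+0+0+0+0+0+0+0+0+0 mod 2 = 0
  c[20] = d·G[:,20] = (01010010011001000010101001)·(00000000000000010000000000) mod 2 = 0+0+0+0+0+0+0+0+0+0+0+0+0+0+0+0+0+0+0+0+0+0+0+0+0+0 mod 2 = 0
  c[21] = d·G[:,21] = (01010010011001000010101001)·(00000000000000001000000000) mod 2 = 0+0+0+0+0+0+0+0+0+0+0+0+0+0+0+0+0+0+0+0+0+0+0+0+0+0 mod 2 = 0
  c[22] = d·G[:,22] = (01010010011001000010101001)·(00000000000000000100000000) mod 2 = 0+0+0+0+0+0+0+0+0+0+0+0+0+0+0+0+0+0+0+0+0+0+0+0+0+0 mod 2 = 0
  c[23] = d·G[:,23] = (01010010011001000010101001)·(00000000000000000010000000) mod 2 = 0+0+0+0+0+0+0+0+0+0+0+0+0+0+0+0+0+0+1+0+0+0+0+0+0+0 mod 2 = 1
  c[24] = d·G[:,24] = (01010010011001000010101001)·(00000000000000000001000000) mod 2 = 0+0+0+0+0+0+0+0+0+0+0+0+0+0+0+0+0+0+0+0+0+0+0+0+0+0 mod 2 = 0
  c[25] = d·G[:,25] = (01010010011001000010101001)·(00000000000000000000100000) mod 2 = 0+0+0+0+0+0+0+0+0+0+0+0+0+0+0+0+0+0+0+0+1+0+0+0+0+0 mod 2 = 1
  c[26] = d·G[:,26] = (01010010011001000010101001)·(00000000000000000000010000) mod 2 = 0+0+0+0+0+0+0+0+0+0+0+0+0+0+0+0+0+0+0+0+0+0+0+0+0+0 mod 2 = 0
  c[27] = d·G[:,27] = (01010010011001000010101001)·(00000000000000000000001000) mod 2 = 0+0+0+0+0+0+0+0+0+0+0+0+0+0+0+0+0+0+0+0+0+0+1+0+0+0 mod 2 = 1
  c[28] = d·G[:,28] = (01010010011001000010101001)·(00000000000000000000000100) mod 2 = 0+0+0+0+0+0+0+0+0+0+0+0+0+0+0+0+0+0+0+0+0+0+0+0+0+0 mod 2 = 0
  c[29] = d·G[:,29] = (01010010011001000010101001)·(00000000000000000000000010) mod 2 = 0+0+0+0+0+0+0+0+0+0+0+0+0+0+0+0+0+0+0+0+0+0+0+0+0+0 mod 2 = 0
  c[30] = d·G[:,30] = (01010010011001000010101001)·(00000000000000000000000001) mod 2 = 0+0+0+0+0+0+0+0+0+0+0+0+0+0+0+0+0+0+0+0+0+0+0+0+0+1 mod 2 = 1
Codeword = 0100101100100111001000010101001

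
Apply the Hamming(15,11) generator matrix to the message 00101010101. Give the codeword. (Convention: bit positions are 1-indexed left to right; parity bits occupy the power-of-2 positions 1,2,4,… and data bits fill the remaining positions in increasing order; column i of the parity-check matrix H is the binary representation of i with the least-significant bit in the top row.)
Codeword c = d · G (mod 2), d = 00101010101:
  c[0] = d·G[:,0] = (00101010101)·(11011010101) mod 2 = 0+0+0+0+1+0+1+0+1+0+1 mod 2 = 0
  c[1] = d·G[:,1] = (00101010101)·(10110110011) mod 2 = 0+0+1+0+0+0+1+0+0+0+1 mod 2 = 1
  c[2] = d·G[:,2] = (00101010101)·(10000000000) mod 2 = 0+0+0+0+0+0+0+0+0+0+0 mod 2 = 0
  c[3] = d·G[:,3] = (00101010101)·(01110001111) mod 2 = 0+0+1+0+0+0+0+0+1+0+1 mod 2 = 1
  c[4] = d·G[:,4] = (00101010101)·(01000000000) mod 2 = 0+0+0+0+0+0+0+0+0+0+0 mod 2 = 0
  c[5] = d·G[:,5] = (00101010101)·(00100000000) mod 2 = 0+0+1+0+0+0+0+0+0+0+0 mod 2 = 1
  c[6] = d·G[:,6] = (00101010101)·(00010000000) mod 2 = 0+0+0+0+0+0+0+0+0+0+0 mod 2 = 0
  c[7] = d·G[:,7] = (00101010101)·(00001111111) mod 2 = 0+0+0+0+1+0+1+0+1+0+1 mod 2 = 0
  c[8] = d·G[:,8] = (00101010101)·(00001000000) mod 2 = 0+0+0+0+1+0+0+0+0+0+0 mod 2 = 1
  c[9] = d·G[:,9] = (00101010101)·(00000100000) mod 2 = 0+0+0+0+0+0+0+0+0+0+0 mod 2 = 0
  c[10] = d·G[:,10] = (00101010101)·(00000010000) mod 2 = 0+0+0+0+0+0+1+0+0+0+0 mod 2 = 1
  c[11] = d·G[:,11] = (00101010101)·(00000001000) mod 2 = 0+0+0+0+0+0+0+0+0+0+0 mod 2 = 0
  c[12] = d·G[:,12] = (00101010101)·(00000000100) mod 2 = 0+0+0+0+0+0+0+0+1+0+0 mod 2 = 1
  c[13] = d·G[:,13] = (00101010101)·(00000000010) mod 2 = 0+0+0+0+0+0+0+0+0+0+0 mod 2 = 0
  c[14] = d·G[:,14] = (00101010101)·(00000000001) mod 2 = 0+0+0+0+0+0+0+0+0+0+1 mod 2 = 1
Codeword = 010101001010101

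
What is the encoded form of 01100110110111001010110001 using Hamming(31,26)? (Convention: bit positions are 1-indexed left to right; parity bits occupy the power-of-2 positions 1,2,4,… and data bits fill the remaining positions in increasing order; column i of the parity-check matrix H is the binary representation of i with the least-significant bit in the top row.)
Codeword c = d · G (mod 2), d = 01100110110111001010110001:
  c[0] = d·G[:,0] = (01100110110111001010110001)·(11011010101101010101010101) mod 2 = 0+1+0+0+0+0+1+0+1+0+0+1+0+1+0+0+0+0+0+0+0+1+0+0+0+1 mod 2 = 1
  c[1] = d·G[:,1] = (01100110110111001010110001)·(10110110011011001100110011) mod 2 = 0+0+1+0+0+1+1+0+0+1+0+0+1+1+0+0+1+0+0+0+1+1+0+0+0+1 mod 2 = 0
  c[2] = d·G[:,2] = (01100110110111001010110001)·(10000000000000000000000000) mod 2 = 0+0+0+0+0+0+0+0+0+0+0+0+0+0+0+0+0+0+0+0+0+0+0+0+0+0 mod 2 = 0
  c[3] = d·G[:,3] = (01100110110111001010110001)·(01110001111000111100001111) mod 2 = 0+1+1+0+0+0+0+0+1+1+0+0+0+0+0+0+1+0+0+0+0+0+0+0+0+1 mod 2 = 0
  c[4] = d·G[:,4] = (01100110110111001010110001)·(01000000000000000000000000) mod 2 = 0+1+0+0+0+0+0+0+0+0+0+0+0+0+0+0+0+0+0+0+0+0+0+0+0+0 mod 2 = 1
  c[5] = d·G[:,5] = (01100110110111001010110001)·(00100000000000000000000000) mod 2 = 0+0+1+0+0+0+0+0+0+0+0+0+0+0+0+0+0+0+0+0+0+0+0+0+0+0 mod 2 = 1
  c[6] = d·G[:,6] = (01100110110111001010110001)·(00010000000000000000000000) mod 2 = 0+0+0+0+0+0+0+0+0+0+0+0+0+0+0+0+0+0+0+0+0+0+0+0+0+0 mod 2 = 0
  c[7] = d·G[:,7] = (01100110110111001010110001)·(00001111111000000011111111) mod 2 = 0+0+0+0+0+1+1+0+1+1+0+0+0+0+0+0+0+0+1+0+1+1+0+0+0+1 mod 2 = 0
  c[8] = d·G[:,8] = (01100110110111001010110001)·(00001000000000000000000000) mod 2 = 0+0+0+0+0+0+0+0+0+0+0+0+0+0+0+0+0+0+0+0+0+0+0+0+0+0 mod 2 = 0
  c[9] = d·G[:,9] = (01100110110111001010110001)·(00000100000000000000000000) mod 2 = 0+0+0+0+0+1+0+0+0+0+0+0+0+0+0+0+0+0+0+0+0+0+0+0+0+0 mod 2 = 1
  c[10] = d·G[:,10] = (01100110110111001010110001)·(00000010000000000000000000) mod 2 = 0+0+0+0+0+0+1+0+0+0+0+0+0+0+0+0+0+0+0+0+0+0+0+0+0+0 mod 2 = 1
  c[11] = d·G[:,11] = (01100110110111001010110001)·(00000001000000000000000000) mod 2 = 0+0+0+0+0+0+0+0+0+0+0+0+0+0+0+0+0+0+0+0+0+0+0+0+0+0 mod 2 = 0
  c[12] = d·G[:,12] = (01100110110111001010110001)·(00000000100000000000000000) mod 2 = 0+0+0+0+0+0+0+0+1+0+0+0+0+0+0+0+0+0+0+0+0+0+0+0+0+0 mod 2 = 1
  c[13] = d·G[:,13] = (01100110110111001010110001)·(00000000010000000000000000) mod 2 = 0+0+0+0+0+0+0+0+0+1+0+0+0+0+0+0+0+0+0+0+0+0+0+0+0+0 mod 2 = 1
  c[14] = d·G[:,14] = (01100110110111001010110001)·(00000000001000000000000000) mod 2 = 0+0+0+0+0+0+0+0+0+0+0+0+0+0+0+0+0+0+0+0+0+0+0+0+0+0 mod 2 = 0
  c[15] = d·G[:,15] = (01100110110111001010110001)·(00000000000111111111111111) mod 2 = 0+0+0+0+0+0+0+0+0+0+0+1+1+1+0+0+1+0+1+0+1+1+0+0+0+1 mod 2 = 0
  c[16] = d·G[:,16] = (01100110110111001010110001)·(00000000000100000000000000) mod 2 = 0+0+0+0+0+0+0+0+0+0+0+1+0+0+0+0+0+0+0+0+0+0+0+0+0+0 mod 2 = 1
  c[17] = d·G[:,17] = (01100110110111001010110001)·(00000000000010000000000000) mod 2 = 0+0+0+0+0+0+0+0+0+0+0+0+1+0+0+0+0+0+0+0+0+0+0+0+0+0 mod 2 = 1
  c[18] = d·G[:,18] = (01100110110111001010110001)·(00000000000001000000000000) mod 2 = 0+0+0+0+0+0+0+0+0+0+0+0+0+1+0+0+0+0+0+0+0+0+0+0+0+0 mod 2 = 1
  c[19] = d·G[:,19] = (01100110110111001010110001)·(00000000000000100000000000) mod 2 = 0+0+0+0+0+0+0+0+0+0+0+0+0+0+0+0+0+0+0+0+0+0+0+0+0+0 mod 2 = 0
  c[20] = d·G[:,20] = (01100110110111001010110001)·(00000000000000010000000000) mod 2 = 0+0+0+0+0+0+0+0+0+0+0+0+0+0+0+0+0+0+0+0+0+0+0+0+0+0 mod 2 = 0
  c[21] = d·G[:,21] = (01100110110111001010110001)·(00000000000000001000000000) mod 2 = 0+0+0+0+0+0+0+0+0+0+0+0+0+0+0+0+1+0+0+0+0+0+0+0+0+0 mod 2 = 1
  c[22] = d·G[:,22] = (01100110110111001010110001)·(00000000000000000100000000) mod 2 = 0+0+0+0+0+0+0+0+0+0+0+0+0+0+0+0+0+0+0+0+0+0+0+0+0+0 mod 2 = 0
  c[23] = d·G[:,23] = (01100110110111001010110001)·(00000000000000000010000000) mod 2 = 0+0+0+0+0+0+0+0+0+0+0+0+0+0+0+0+0+0+1+0+0+0+0+0+0+0 mod 2 = 1
  c[24] = d·G[:,24] = (01100110110111001010110001)·(00000000000000000001000000) mod 2 = 0+0+0+0+0+0+0+0+0+0+0+0+0+0+0+0+0+0+0+0+0+0+0+0+0+0 mod 2 = 0
  c[25] = d·G[:,25] = (01100110110111001010110001)·(00000000000000000000100000) mod 2 = 0+0+0+0+0+0+0+0+0+0+0+0+0+0+0+0+0+0+0+0+1+0+0+0+0+0 mod 2 = 1
  c[26] = d·G[:,26] = (01100110110111001010110001)·(00000000000000000000010000) mod 2 = 0+0+0+0+0+0+0+0+0+0+0+0+0+0+0+0+0+0+0+0+0+1+0+0+0+0 mod 2 = 1
  c[27] = d·G[:,27] = (01100110110111001010110001)·(00000000000000000000001000) mod 2 = 0+0+0+0+0+0+0+0+0+0+0+0+0+0+0+0+0+0+0+0+0+0+0+0+0+0 mod 2 = 0
  c[28] = d·G[:,28] = (01100110110111001010110001)·(00000000000000000000000100) mod 2 = 0+0+0+0+0+0+0+0+0+0+0+0+0+0+0+0+0+0+0+0+0+0+0+0+0+0 mod 2 = 0
  c[29] = d·G[:,29] = (01100110110111001010110001)·(00000000000000000000000010) mod 2 = 0+0+0+0+0+0+0+0+0+0+0+0+0+0+0+0+0+0+0+0+0+0+0+0+0+0 mod 2 = 0
  c[30] = d·G[:,30] = (01100110110111001010110001)·(00000000000000000000000001) mod 2 = 0+0+0+0+0+0+0+0+0+0+0+0+0+0+0+0+0+0+0+0+0+0+0+0+0+1 mod 2 = 1
Codeword = 1000110001101100111001010110001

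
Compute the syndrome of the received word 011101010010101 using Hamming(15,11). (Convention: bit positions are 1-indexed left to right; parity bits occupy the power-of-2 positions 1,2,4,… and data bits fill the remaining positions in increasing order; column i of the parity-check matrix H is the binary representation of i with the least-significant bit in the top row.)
Syndrome s = H · r^T (mod 2), r = 011101010010101:
  s[0] = (101010101010101)·(011101010010101) mod 2 = 0+0+1+0+0+0+0+0+0+0+1+0+1+0+1 mod 2 = 0
  s[1] = (011001100110011)·(011101010010101) mod 2 = 0+1+1+0+0+1+0+0+0+0+1+0+0+0+1 mod 2 = 1
  s[2] = (000111100001111)·(011101010010101) mod 2 = 0+0+0+1+0+1+0+0+0+0+0+0+1+0+1 mod 2 = 0
  s[3] = (000000011111111)·(011101010010101) mod 2 = 0+0+0+0+0+0+0+1+0+0+1+0+1+0+1 mod 2 = 0
Syndrome = 0100
Non-zero syndrome: error at position 2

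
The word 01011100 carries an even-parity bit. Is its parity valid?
Sum of all bits: 0+1+0+1+1+1+0+0 = 4; 4 mod 2 = 0. Result is 0 → valid parity.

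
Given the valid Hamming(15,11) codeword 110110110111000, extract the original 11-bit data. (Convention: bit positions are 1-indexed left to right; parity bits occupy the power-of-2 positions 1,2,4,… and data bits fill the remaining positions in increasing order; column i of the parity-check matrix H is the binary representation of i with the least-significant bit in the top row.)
Parity bits occupy power-of-2 positions; data bits are at positions {3,5,6,7,9,10,11,12,13,14,15} (1-indexed).
Extract: c[3]=0 c[5]=1 c[6]=0 c[7]=1 c[9]=0 c[10]=1 c[11]=1 c[12]=1 c[13]=0 c[14]=0 c[15]=0
Data = 01010111000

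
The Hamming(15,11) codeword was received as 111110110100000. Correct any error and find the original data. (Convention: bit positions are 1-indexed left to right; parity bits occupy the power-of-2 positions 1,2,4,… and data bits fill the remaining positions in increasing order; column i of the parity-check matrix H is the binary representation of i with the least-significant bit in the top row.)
Syndrome s = H · r^T (mod 2), r = 111110110100000:
  s[0] = (101010101010101)·(111110110100000) mod 2 = 1+0+1+0+1+0+1+0+0+0+0+0+0+0+0 mod 2 = 0
  s[1] = (011001100110011)·(111110110100000) mod 2 = 0+1+1+0+0+0+1+0+0+1+0+0+0+0+0 mod 2 = 0
  s[2] = (000111100001111)·(111110110100000) mod 2 = 0+0+0+1+1+0+1+0+0+0+0+0+0+0+0 mod 2 = 1
  s[3] = (000000011111111)·(111110110100000) mod 2 = 0+0+0+0+0+0+0+1+0+1+0+0+0+0+0 mod 2 = 0
Syndrome = 0010
Column 4 of H equals this syndrome → error at bit 4 (1-indexed).
Flip bit 4: 111110110100000 → 111010110100000
Extract data bits at positions {3,5,6,7,9,10,11,12,13,14,15}: 11010100000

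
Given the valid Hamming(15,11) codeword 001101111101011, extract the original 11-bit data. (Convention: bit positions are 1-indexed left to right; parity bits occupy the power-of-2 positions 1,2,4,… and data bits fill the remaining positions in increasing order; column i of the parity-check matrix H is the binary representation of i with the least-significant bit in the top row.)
Parity bits occupy power-of-2 positions; data bits are at positions {3,5,6,7,9,10,11,12,13,14,15} (1-indexed).
Extract: c[3]=1 c[5]=0 c[6]=1 c[7]=1 c[9]=1 c[10]=1 c[11]=0 c[12]=1 c[13]=0 c[14]=1 c[15]=1
Data = 10111101011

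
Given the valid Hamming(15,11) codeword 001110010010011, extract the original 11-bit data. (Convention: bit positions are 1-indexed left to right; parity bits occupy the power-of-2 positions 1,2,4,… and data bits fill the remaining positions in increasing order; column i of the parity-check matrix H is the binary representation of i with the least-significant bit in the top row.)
Parity bits occupy power-of-2 positions; data bits are at positions {3,5,6,7,9,10,11,12,13,14,15} (1-indexed).
Extract: c[3]=1 c[5]=1 c[6]=0 c[7]=0 c[9]=0 c[10]=0 c[11]=1 c[12]=0 c[13]=0 c[14]=1 c[15]=1
Data = 11000010011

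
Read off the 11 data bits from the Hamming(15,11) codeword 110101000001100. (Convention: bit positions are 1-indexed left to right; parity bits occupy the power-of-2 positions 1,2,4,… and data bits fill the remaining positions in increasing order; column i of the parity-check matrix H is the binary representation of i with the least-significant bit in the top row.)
Parity bits occupy power-of-2 positions; data bits are at positions {3,5,6,7,9,10,11,12,13,14,15} (1-indexed).
Extract: c[3]=0 c[5]=0 c[6]=1 c[7]=0 c[9]=0 c[10]=0 c[11]=0 c[12]=1 c[13]=1 c[14]=0 c[15]=0
Data = 00100001100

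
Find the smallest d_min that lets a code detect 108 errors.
Detecting e errors requires d_min ≥ e + 1 = 108 + 1 = 109.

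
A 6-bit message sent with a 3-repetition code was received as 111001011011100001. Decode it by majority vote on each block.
Split into 3-bit blocks and majority-vote each:
  block 1 = 111: 3 ones, 0 zeros → 1
  block 2 = 001: 1 ones, 2 zeros → 0
  block 3 = 011: 2 ones, 1 zeros → 1
  block 4 = 011: 2 ones, 1 zeros → 1
  block 5 = 100: 1 ones, 2 zeros → 0
  block 6 = 001: 1 ones, 2 zeros → 0
Decoded = 101100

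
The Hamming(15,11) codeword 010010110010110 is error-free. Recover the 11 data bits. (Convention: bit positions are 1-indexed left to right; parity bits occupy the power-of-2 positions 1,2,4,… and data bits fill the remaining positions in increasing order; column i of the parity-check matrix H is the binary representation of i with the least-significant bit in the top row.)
Parity bits occupy power-of-2 positions; data bits are at positions {3,5,6,7,9,10,11,12,13,14,15} (1-indexed).
Extract: c[3]=0 c[5]=1 c[6]=0 c[7]=1 c[9]=0 c[10]=0 c[11]=1 c[12]=0 c[13]=1 c[14]=1 c[15]=0
Data = 01010010110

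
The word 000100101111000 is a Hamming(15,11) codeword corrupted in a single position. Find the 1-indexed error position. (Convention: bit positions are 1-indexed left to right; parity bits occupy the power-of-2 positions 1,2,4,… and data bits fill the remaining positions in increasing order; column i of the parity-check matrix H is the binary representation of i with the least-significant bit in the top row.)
Syndrome s = H · r^T (mod 2), r = 000100101111000:
  s[0] = (101010101010101)·(000100101111000) mod 2 = 0+0+0+0+0+0+1+0+1+0+1+0+0+0+0 mod 2 = 1
  s[1] = (011001100110011)·(000100101111000) mod 2 = 0+0+0+0+0+0+1+0+0+1+1+0+0+0+0 mod 2 = 1
  s[2] = (000111100001111)·(000100101111000) mod 2 = 0+0+0+1+0+0+1+0+0+0+0+1+0+0+0 mod 2 = 1
  s[3] = (000000011111111)·(000100101111000) mod 2 = 0+0+0+0+0+0+0+0+1+1+1+1+0+0+0 mod 2 = 0
Syndrome = 1110
Column i of H is the binary representation of i, so the syndrome is the binary index of the flipped bit.
Read s = 1110 with s[0] as LSB: 1·2^0 + 1·2^1 + 1·2^2 + 0·2^3 = 7.
Error is at bit position 7.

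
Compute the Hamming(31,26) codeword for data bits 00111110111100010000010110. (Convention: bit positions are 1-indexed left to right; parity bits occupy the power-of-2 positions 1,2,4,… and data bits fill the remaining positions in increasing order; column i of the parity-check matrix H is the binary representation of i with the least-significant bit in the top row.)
Codeword c = d · G (mod 2), d = 00111110111100010000010110:
  c[0] = d·G[:,0] = (00111110111100010000010110)·(11011010101101010101010101) mod 2 = 0+0+0+1+1+0+1+0+1+0+1+1+0+0+0+1+0+0+0+0+0+1+0+1+0+0 mod 2 = 1
  c[1] = d·G[:,1] = (00111110111100010000010110)·(10110110011011001100110011) mod 2 = 0+0+1+1+0+1+1+0+0+1+1+0+0+0+0+0+0+0+0+0+0+1+0+0+1+0 mod 2 = 0
  c[2] = d·G[:,2] = (00111110111100010000010110)·(10000000000000000000000000) mod 2 = 0+0+0+0+0+0+0+0+0+0+0+0+0+0+0+0+0+0+0+0+0+0+0+0+0+0 mod 2 = 0
  c[3] = d·G[:,3] = (00111110111100010000010110)·(01110001111000111100001111) mod 2 = 0+0+1+1+0+0+0+0+1+1+1+0+0+0+0+1+0+0+0+0+0+0+0+1+1+0 mod 2 = 0
  c[4] = d·G[:,4] = (00111110111100010000010110)·(01000000000000000000000000) mod 2 = 0+0+0+0+0+0+0+0+0+0+0+0+0+0+0+0+0+0+0+0+0+0+0+0+0+0 mod 2 = 0
  c[5] = d·G[:,5] = (00111110111100010000010110)·(00100000000000000000000000) mod 2 = 0+0+1+0+0+0+0+0+0+0+0+0+0+0+0+0+0+0+0+0+0+0+0+0+0+0 mod 2 = 1
  c[6] = d·G[:,6] = (00111110111100010000010110)·(00010000000000000000000000) mod 2 = 0+0+0+1+0+0+0+0+0+0+0+0+0+0+0+0+0+0+0+0+0+0+0+0+0+0 mod 2 = 1
  c[7] = d·G[:,7] = (00111110111100010000010110)·(00001111111000000011111111) mod 2 = 0+0+0+0+1+1+1+0+1+1+1+0+0+0+0+0+0+0+0+0+0+1+0+1+1+0 mod 2 = 1
  c[8] = d·G[:,8] = (00111110111100010000010110)·(00001000000000000000000000) mod 2 = 0+0+0+0+1+0+0+0+0+0+0+0+0+0+0+0+0+0+0+0+0+0+0+0+0+0 mod 2 = 1
  c[9] = d·G[:,9] = (00111110111100010000010110)·(00000100000000000000000000) mod 2 = 0+0+0+0+0+1+0+0+0+0+0+0+0+0+0+0+0+0+0+0+0+0+0+0+0+0 mod 2 = 1
  c[10] = d·G[:,10] = (00111110111100010000010110)·(00000010000000000000000000) mod 2 = 0+0+0+0+0+0+1+0+0+0+0+0+0+0+0+0+0+0+0+0+0+0+0+0+0+0 mod 2 = 1
  c[11] = d·G[:,11] = (00111110111100010000010110)·(00000001000000000000000000) mod 2 = 0+0+0+0+0+0+0+0+0+0+0+0+0+0+0+0+0+0+0+0+0+0+0+0+0+0 mod 2 = 0
  c[12] = d·G[:,12] = (00111110111100010000010110)·(00000000100000000000000000) mod 2 = 0+0+0+0+0+0+0+0+1+0+0+0+0+0+0+0+0+0+0+0+0+0+0+0+0+0 mod 2 = 1
  c[13] = d·G[:,13] = (00111110111100010000010110)·(00000000010000000000000000) mod 2 = 0+0+0+0+0+0+0+0+0+1+0+0+0+0+0+0+0+0+0+0+0+0+0+0+0+0 mod 2 = 1
  c[14] = d·G[:,14] = (00111110111100010000010110)·(00000000001000000000000000) mod 2 = 0+0+0+0+0+0+0+0+0+0+1+0+0+0+0+0+0+0+0+0+0+0+0+0+0+0 mod 2 = 1
  c[15] = d·G[:,15] = (00111110111100010000010110)·(00000000000111111111111111) mod 2 = 0+0+0+0+0+0+0+0+0+0+0+1+0+0+0+1+0+0+0+0+0+1+0+1+1+0 mod 2 = 1
  c[16] = d·G[:,16] = (00111110111100010000010110)·(00000000000100000000000000) mod 2 = 0+0+0+0+0+0+0+0+0+0+0+1+0+0+0+0+0+0+0+0+0+0+0+0+0+0 mod 2 = 1
  c[17] = d·G[:,17] = (00111110111100010000010110)·(00000000000010000000000000) mod 2 = 0+0+0+0+0+0+0+0+0+0+0+0+0+0+0+0+0+0+0+0+0+0+0+0+0+0 mod 2 = 0
  c[18] = d·G[:,18] = (00111110111100010000010110)·(00000000000001000000000000) mod 2 = 0+0+0+0+0+0+0+0+0+0+0+0+0+0+0+0+0+0+0+0+0+0+0+0+0+0 mod 2 = 0
  c[19] = d·G[:,19] = (00111110111100010000010110)·(00000000000000100000000000) mod 2 = 0+0+0+0+0+0+0+0+0+0+0+0+0+0+0+0+0+0+0+0+0+0+0+0+0+0 mod 2 = 0
  c[20] = d·G[:,20] = (00111110111100010000010110)·(00000000000000010000000000) mod 2 = 0+0+0+0+0+0+0+0+0+0+0+0+0+0+0+1+0+0+0+0+0+0+0+0+0+0 mod 2 = 1
  c[21] = d·G[:,21] = (00111110111100010000010110)·(00000000000000001000000000) mod 2 = 0+0+0+0+0+0+0+0+0+0+0+0+0+0+0+0+0+0+0+0+0+0+0+0+0+0 mod 2 = 0
  c[22] = d·G[:,22] = (00111110111100010000010110)·(00000000000000000100000000) mod 2 = 0+0+0+0+0+0+0+0+0+0+0+0+0+0+0+0+0+0+0+0+0+0+0+0+0+0 mod 2 = 0
  c[23] = d·G[:,23] = (00111110111100010000010110)·(00000000000000000010000000) mod 2 = 0+0+0+0+0+0+0+0+0+0+0+0+0+0+0+0+0+0+0+0+0+0+0+0+0+0 mod 2 = 0
  c[24] = d·G[:,24] = (00111110111100010000010110)·(00000000000000000001000000) mod 2 = 0+0+0+0+0+0+0+0+0+0+0+0+0+0+0+0+0+0+0+0+0+0+0+0+0+0 mod 2 = 0
  c[25] = d·G[:,25] = (00111110111100010000010110)·(00000000000000000000100000) mod 2 = 0+0+0+0+0+0+0+0+0+0+0+0+0+0+0+0+0+0+0+0+0+0+0+0+0+0 mod 2 = 0
  c[26] = d·G[:,26] = (00111110111100010000010110)·(00000000000000000000010000) mod 2 = 0+0+0+0+0+0+0+0+0+0+0+0+0+0+0+0+0+0+0+0+0+1+0+0+0+0 mod 2 = 1
  c[27] = d·G[:,27] = (00111110111100010000010110)·(00000000000000000000001000) mod 2 = 0+0+0+0+0+0+0+0+0+0+0+0+0+0+0+0+0+0+0+0+0+0+0+0+0+0 mod 2 = 0
  c[28] = d·G[:,28] = (00111110111100010000010110)·(00000000000000000000000100) mod 2 = 0+0+0+0+0+0+0+0+0+0+0+0+0+0+0+0+0+0+0+0+0+0+0+1+0+0 mod 2 = 1
  c[29] = d·G[:,29] = (00111110111100010000010110)·(00000000000000000000000010) mod 2 = 0+0+0+0+0+0+0+0+0+0+0+0+0+0+0+0+0+0+0+0+0+0+0+0+1+0 mod 2 = 1
  c[30] = d·G[:,30] = (00111110111100010000010110)·(00000000000000000000000001) mod 2 = 0+0+0+0+0+0+0+0+0+0+0+0+0+0+0+0+0+0+0+0+0+0+0+0+0+0 mod 2 = 0
Codeword = 1000011111101111100010000010110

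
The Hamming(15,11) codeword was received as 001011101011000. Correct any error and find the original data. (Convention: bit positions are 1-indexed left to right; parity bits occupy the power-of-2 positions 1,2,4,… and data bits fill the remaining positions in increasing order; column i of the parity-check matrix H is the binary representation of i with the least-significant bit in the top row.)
Syndrome s = H · r^T (mod 2), r = 001011101011000:
  s[0] = (101010101010101)·(001011101011000) mod 2 = 0+0+1+0+1+0+1+0+1+0+1+0+0+0+0 mod 2 = 1
  s[1] = (011001100110011)·(001011101011000) mod 2 = 0+0+1+0+0+1+1+0+0+0+1+0+0+0+0 mod 2 = 0
  s[2] = (000111100001111)·(001011101011000) mod 2 = 0+0+0+0+1+1+1+0+0+0+0+1+0+0+0 mod 2 = 0
  s[3] = (000000011111111)·(001011101011000) mod 2 = 0+0+0+0+0+0+0+0+1+0+1+1+0+0+0 mod 2 = 1
Syndrome = 1001
Column 9 of H equals this syndrome → error at bit 9 (1-indexed).
Flip bit 9: 001011101011000 → 001011100011000
Extract data bits at positions {3,5,6,7,9,10,11,12,13,14,15}: 11110011000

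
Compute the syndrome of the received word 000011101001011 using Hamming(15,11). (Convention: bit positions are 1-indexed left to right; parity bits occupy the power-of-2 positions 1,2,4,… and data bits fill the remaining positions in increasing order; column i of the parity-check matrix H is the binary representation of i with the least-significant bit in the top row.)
Syndrome s = H · r^T (mod 2), r = 000011101001011:
  s[0] = (101010101010101)·(000011101001011) mod 2 = 0+0+0+0+1+0+1+0+1+0+0+0+0+0+1 mod 2 = 0
  s[1] = (011001100110011)·(000011101001011) mod 2 = 0+0+0+0+0+1+1+0+0+0+0+0+0+1+1 mod 2 = 0
  s[2] = (000111100001111)·(000011101001011) mod 2 = 0+0+0+0+1+1+1+0+0+0+0+1+0+1+1 mod 2 = 0
  s[3] = (000000011111111)·(000011101001011) mod 2 = 0+0+0+0+0+0+0+0+1+0+0+1+0+1+1 mod 2 = 0
Syndrome = 0000
s = 0: no error detected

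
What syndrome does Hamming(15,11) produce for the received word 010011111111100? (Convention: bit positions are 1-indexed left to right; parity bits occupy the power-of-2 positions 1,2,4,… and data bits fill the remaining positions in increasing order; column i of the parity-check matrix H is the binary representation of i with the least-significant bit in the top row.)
Syndrome s = H · r^T (mod 2), r = 010011111111100:
  s[0] = (101010101010101)·(010011111111100) mod 2 = 0+0+0+0+1+0+1+0+1+0+1+0+1+0+0 mod 2 = 1
  s[1] = (011001100110011)·(010011111111100) mod 2 = 0+1+0+0+0+1+1+0+0+1+1+0+0+0+0 mod 2 = 1
  s[2] = (000111100001111)·(010011111111100) mod 2 = 0+0+0+0+1+1+1+0+0+0+0+1+1+0+0 mod 2 = 1
  s[3] = (000000011111111)·(010011111111100) mod 2 = 0+0+0+0+0+0+0+1+1+1+1+1+1+0+0 mod 2 = 0
Syndrome = 1110
Non-zero syndrome: error at position 7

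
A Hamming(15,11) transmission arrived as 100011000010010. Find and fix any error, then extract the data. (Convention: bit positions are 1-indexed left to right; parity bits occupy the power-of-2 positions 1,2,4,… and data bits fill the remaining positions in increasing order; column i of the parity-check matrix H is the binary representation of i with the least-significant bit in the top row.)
Syndrome s = H · r^T (mod 2), r = 100011000010010:
  s[0] = (101010101010101)·(100011000010010) mod 2 = 1+0+0+0+1+0+0+0+0+0+1+0+0+0+0 mod 2 = 1
  s[1] = (011001100110011)·(100011000010010) mod 2 = 0+0+0+0+0+1+0+0+0+0+1+0+0+1+0 mod 2 = 1
  s[2] = (000111100001111)·(100011000010010) mod 2 = 0+0+0+0+1+1+0+0+0+0+0+0+0+1+0 mod 2 = 1
  s[3] = (000000011111111)·(100011000010010) mod 2 = 0+0+0+0+0+0+0+0+0+0+1+0+0+1+0 mod 2 = 0
Syndrome = 1110
Column 7 of H equals this syndrome → error at bit 7 (1-indexed).
Flip bit 7: 100011000010010 → 100011100010010
Extract data bits at positions {3,5,6,7,9,10,11,12,13,14,15}: 01110010010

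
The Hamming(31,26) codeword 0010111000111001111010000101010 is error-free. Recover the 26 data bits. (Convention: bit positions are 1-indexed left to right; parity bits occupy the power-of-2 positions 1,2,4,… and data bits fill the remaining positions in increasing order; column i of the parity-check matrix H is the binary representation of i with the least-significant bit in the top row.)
Parity bits occupy power-of-2 positions; data bits are at positions {3,5,6,7,9,10,11,12,13,14,15,17,18,19,20,21,22,23,24,25,26,27,28,29,30,31} (1-indexed).
Extract: c[3]=1 c[5]=1 c[6]=1 c[7]=1 c[9]=0 c[10]=0 c[11]=1 c[12]=1 c[13]=1 c[14]=0 c[15]=0 c[17]=1 c[18]=1 c[19]=1 c[20]=0 c[21]=1 c[22]=0 c[23]=0 c[24]=0 c[25]=0 c[26]=1 c[27]=0 c[28]=1 c[29]=0 c[30]=1 c[31]=0
Data = 11110011100111010000101010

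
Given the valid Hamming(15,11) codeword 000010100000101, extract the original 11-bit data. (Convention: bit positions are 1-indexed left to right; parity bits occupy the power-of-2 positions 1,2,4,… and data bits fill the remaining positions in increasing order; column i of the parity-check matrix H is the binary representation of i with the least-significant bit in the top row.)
Parity bits occupy power-of-2 positions; data bits are at positions {3,5,6,7,9,10,11,12,13,14,15} (1-indexed).
Extract: c[3]=0 c[5]=1 c[6]=0 c[7]=1 c[9]=0 c[10]=0 c[11]=0 c[12]=0 c[13]=1 c[14]=0 c[15]=1
Data = 01010000101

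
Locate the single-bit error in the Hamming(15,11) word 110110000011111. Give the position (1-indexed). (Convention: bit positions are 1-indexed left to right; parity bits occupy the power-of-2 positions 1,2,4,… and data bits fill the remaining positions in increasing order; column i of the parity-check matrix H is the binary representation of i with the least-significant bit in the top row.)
Syndrome s = H · r^T (mod 2), r = 110110000011111:
  s[0] = (101010101010101)·(110110000011111) mod 2 = 1+0+0+0+1+0+0+0+0+0+1+0+1+0+1 mod 2 = 1
  s[1] = (011001100110011)·(110110000011111) mod 2 = 0+1+0+0+0+0+0+0+0+0+1+0+0+1+1 mod 2 = 0
  s[2] = (000111100001111)·(110110000011111) mod 2 = 0+0+0+1+1+0+0+0+0+0+0+1+1+1+1 mod 2 = 0
  s[3] = (000000011111111)·(110110000011111) mod 2 = 0+0+0+0+0+0+0+0+0+0+1+1+1+1+1 mod 2 = 1
Syndrome = 1001
Column i of H is the binary representation of i, so the syndrome is the binary index of the flipped bit.
Read s = 1001 with s[0] as LSB: 1·2^0 + 0·2^1 + 0·2^2 + 1·2^3 = 9.
Error is at bit position 9.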